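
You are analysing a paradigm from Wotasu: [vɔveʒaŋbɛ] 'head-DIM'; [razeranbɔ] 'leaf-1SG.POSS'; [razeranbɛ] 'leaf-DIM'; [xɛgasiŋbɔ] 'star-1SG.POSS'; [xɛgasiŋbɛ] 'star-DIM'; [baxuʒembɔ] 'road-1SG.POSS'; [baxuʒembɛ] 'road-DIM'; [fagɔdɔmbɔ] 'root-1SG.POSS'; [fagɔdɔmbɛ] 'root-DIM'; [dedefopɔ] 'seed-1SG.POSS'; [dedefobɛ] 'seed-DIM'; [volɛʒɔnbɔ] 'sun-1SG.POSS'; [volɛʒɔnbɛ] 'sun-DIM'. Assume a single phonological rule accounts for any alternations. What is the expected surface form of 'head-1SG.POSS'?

[vɔveʒaŋbɔ]

The 1SG.POSS suffix surfaces as [-bɔ] and [-pɔ], depending on the final segment of the stem.
By contrast the DIM suffix keeps its initial [b] throughout — that segment must be underlying.
The 1SG.POSS suffix is therefore /-pɔ/ underlyingly, with post-nasal voicing: voiceless stops become voiced after a nasal.
After 'head', which ends in a nasal, the suffix surfaces as [-bɔ], giving [vɔveʒaŋbɔ].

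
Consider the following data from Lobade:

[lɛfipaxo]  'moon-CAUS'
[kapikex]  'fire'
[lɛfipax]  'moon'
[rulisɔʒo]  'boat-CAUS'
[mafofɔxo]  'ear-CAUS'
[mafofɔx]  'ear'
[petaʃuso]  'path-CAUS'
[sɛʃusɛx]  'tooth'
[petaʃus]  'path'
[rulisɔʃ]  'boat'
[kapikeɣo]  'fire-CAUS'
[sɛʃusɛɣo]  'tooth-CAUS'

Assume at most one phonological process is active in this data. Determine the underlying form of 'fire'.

/kapikeɣ/

The root 'fire' surfaces as [kapikeɣo] and [kapikex], with a stem-final [ɣ] ~ [x] alternation.
Compare 'ear', with invariant [x] in [mafofɔxo] and [mafofɔx]: an analysis with underlying /x/ and a rule producing [ɣ] before the CAUS suffix would wrongly predict alternation here too.
The underlying segment must be /ɣ/; voiced obstruents become voiceless word-finally, yielding [x] there.
Hence 'fire' is /kapikeɣ/ underlyingly.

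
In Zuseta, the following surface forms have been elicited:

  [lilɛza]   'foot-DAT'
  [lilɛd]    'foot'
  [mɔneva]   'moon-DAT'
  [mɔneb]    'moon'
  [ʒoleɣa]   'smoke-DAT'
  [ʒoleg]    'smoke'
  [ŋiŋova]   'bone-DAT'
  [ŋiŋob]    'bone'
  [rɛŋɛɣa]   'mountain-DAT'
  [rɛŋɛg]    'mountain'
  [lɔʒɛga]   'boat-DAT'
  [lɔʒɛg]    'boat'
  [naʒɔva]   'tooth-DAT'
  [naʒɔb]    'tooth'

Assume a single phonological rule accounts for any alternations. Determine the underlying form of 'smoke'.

In [ʒoleɣa] and [ʒoleg] the final segment of 'smoke' alternates: [ɣ] ~ [g].
But 'boat' keeps [g] in both environments ([lɔʒɛga], [lɔʒɛg]), so there is no rule changing /g/ to [ɣ] before the DAT suffix.
The underlying segment must be /ɣ/; voiced fricatives become stops word-finally, yielding [g] there.

/ʒoleɣ/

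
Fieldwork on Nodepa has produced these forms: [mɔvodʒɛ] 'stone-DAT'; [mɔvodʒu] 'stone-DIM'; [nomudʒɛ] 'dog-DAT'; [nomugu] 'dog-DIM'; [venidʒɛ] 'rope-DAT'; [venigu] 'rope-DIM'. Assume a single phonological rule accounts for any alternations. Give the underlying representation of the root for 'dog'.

/nomug/

'dog' shows [dʒ] ~ [g] at the end of the stem ([nomudʒɛ] vs [nomugu]).
The stem 'stone' ([mɔvodʒɛ], [mɔvodʒu]) shows [dʒ] unchanged in both environments, so [dʒ] cannot be basic with [g] derived before the DIM suffix.
Therefore /g/ is basic and [dʒ] is derived by palatalization before a front vowel (/g/ becomes palato-alveolar [dʒ] before a front vowel).
The underlying form of 'dog' is therefore /nomug/.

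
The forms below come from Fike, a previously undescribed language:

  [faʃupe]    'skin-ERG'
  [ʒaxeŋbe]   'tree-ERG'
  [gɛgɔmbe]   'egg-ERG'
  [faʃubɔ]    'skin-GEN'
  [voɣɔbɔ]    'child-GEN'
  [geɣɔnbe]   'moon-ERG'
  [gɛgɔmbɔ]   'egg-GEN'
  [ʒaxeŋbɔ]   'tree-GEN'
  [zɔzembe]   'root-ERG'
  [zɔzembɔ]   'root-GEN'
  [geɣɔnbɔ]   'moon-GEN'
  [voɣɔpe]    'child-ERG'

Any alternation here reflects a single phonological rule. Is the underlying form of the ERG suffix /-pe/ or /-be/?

The ERG suffix surfaces as [-be] and [-pe], depending on the final segment of the stem.
The GEN suffix, which begins with [b], is invariant after every stem; so [b] is not altered by any rule here.
The ERG suffix is therefore /-pe/ underlyingly, with post-nasal voicing: voiceless stops become voiced after a nasal.

/-pe/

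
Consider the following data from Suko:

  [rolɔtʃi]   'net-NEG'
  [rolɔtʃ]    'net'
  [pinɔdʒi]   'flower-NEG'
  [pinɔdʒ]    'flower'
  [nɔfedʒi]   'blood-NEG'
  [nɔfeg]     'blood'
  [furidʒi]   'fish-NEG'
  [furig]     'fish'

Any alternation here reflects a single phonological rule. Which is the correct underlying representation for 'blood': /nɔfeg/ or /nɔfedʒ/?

The stem for 'blood' ends in [dʒ] in [nɔfedʒi] but [g] in [nɔfeg].
If /dʒ/ were underlying and a rule turned it into [g] in isolation, 'flower' would also alternate; but it has [dʒ] in both [pinɔdʒi] and [pinɔdʒ].
The alternation reflects palatalization before a front vowel: /g/ becomes palato-alveolar [dʒ] before a front vowel. /g/ is underlying.

/nɔfeg/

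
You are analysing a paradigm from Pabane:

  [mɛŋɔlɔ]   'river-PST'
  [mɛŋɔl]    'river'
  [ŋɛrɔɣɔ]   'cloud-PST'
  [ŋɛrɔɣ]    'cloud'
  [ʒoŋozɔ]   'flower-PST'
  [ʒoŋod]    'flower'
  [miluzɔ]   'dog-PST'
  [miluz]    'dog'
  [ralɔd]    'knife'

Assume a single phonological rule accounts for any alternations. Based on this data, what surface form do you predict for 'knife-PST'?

[ralɔzɔ]

The root 'flower' surfaces as [ʒoŋozɔ] and [ʒoŋod], with a stem-final [z] ~ [d] alternation.
The stem 'dog' ([miluzɔ], [miluz]) shows [z] unchanged in both environments, so [z] cannot be basic with [d] derived in isolation.
The underlying segment must be /d/; voiced stops become fricatives between vowels, yielding [z] there.
The one attested form of 'knife', [ralɔd], shows underlying /ralɔd/. Applying the same rule between vowels gives [ralɔzɔ].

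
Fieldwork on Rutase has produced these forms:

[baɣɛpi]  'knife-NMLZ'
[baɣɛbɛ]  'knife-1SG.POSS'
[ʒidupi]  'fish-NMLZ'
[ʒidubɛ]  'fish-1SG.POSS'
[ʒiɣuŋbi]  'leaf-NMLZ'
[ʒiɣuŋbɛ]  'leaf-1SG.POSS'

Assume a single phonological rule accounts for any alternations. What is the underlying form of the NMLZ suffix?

/-pi/

The NMLZ suffix surfaces as [-bi] and [-pi], depending on the final segment of the stem.
By contrast the 1SG.POSS suffix keeps its initial [b] throughout — that segment must be underlying.
So the underlying form is /-pi/, and voiceless stops become voiced after a nasal.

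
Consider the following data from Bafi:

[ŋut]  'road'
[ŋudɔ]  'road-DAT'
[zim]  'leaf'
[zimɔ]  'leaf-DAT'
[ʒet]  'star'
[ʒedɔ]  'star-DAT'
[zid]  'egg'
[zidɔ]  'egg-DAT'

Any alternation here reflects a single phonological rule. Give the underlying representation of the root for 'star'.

The root 'star' surfaces as [ʒet] and [ʒedɔ], with a stem-final [t] ~ [d] alternation.
If /d/ were underlying and a rule turned it into [t] in isolation, 'egg' would also alternate; but it has [d] in both [zid] and [zidɔ].
The underlying segment must be /t/; voiceless stops become voiced between vowels, yielding [d] there.

/ʒet/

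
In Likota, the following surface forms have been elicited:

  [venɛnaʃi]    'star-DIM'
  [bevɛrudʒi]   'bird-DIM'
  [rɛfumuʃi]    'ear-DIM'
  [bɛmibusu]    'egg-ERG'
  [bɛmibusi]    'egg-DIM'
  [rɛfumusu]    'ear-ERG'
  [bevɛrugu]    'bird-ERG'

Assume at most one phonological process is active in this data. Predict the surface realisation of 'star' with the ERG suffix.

In [rɛfumusu] and [rɛfumuʃi] the final segment of 'ear' alternates: [s] ~ [ʃ].
Compare 'egg', with invariant [s] in [bɛmibusu] and [bɛmibusi]: an analysis with underlying /s/ and a rule producing [ʃ] before the DIM suffix would wrongly predict alternation here too.
The alternation reflects depalatalization: palato-alveolar /dʒ/ and /ʃ/ become [g] and [s] when no front vowel follows. /ʃ/ is underlying.
From [venɛnaʃi] the stem 'star' is /venɛnaʃ/; when no front vowel follows this yields [venɛnasu].

[venɛnasu]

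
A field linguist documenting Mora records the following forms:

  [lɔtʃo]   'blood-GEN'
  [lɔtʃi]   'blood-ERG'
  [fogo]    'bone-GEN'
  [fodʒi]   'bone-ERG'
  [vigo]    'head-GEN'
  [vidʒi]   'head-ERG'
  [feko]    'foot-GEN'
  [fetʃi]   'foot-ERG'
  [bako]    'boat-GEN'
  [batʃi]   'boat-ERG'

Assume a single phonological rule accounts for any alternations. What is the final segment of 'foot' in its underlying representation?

/k/

The stem for 'foot' ends in [k] in [feko] but [tʃ] in [fetʃi].
If /tʃ/ were underlying and a rule turned it into [k] before the GEN suffix, 'blood' would also alternate; but it has [tʃ] in both [lɔtʃo] and [lɔtʃi].
Therefore /k/ is basic and [tʃ] is derived by palatalization before a front vowel (/k/ and /g/ become palato-alveolar [tʃ] and [dʒ] before a front vowel).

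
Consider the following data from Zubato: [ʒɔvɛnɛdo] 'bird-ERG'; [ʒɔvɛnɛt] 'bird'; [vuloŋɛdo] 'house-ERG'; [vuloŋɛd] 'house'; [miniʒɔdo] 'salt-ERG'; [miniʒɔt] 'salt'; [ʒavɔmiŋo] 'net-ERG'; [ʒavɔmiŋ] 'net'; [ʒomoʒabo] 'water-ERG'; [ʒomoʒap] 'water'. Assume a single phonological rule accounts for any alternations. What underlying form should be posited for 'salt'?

/miniʒɔt/

The root 'salt' surfaces as [miniʒɔdo] and [miniʒɔt], with a stem-final [d] ~ [t] alternation.
But 'house' keeps [d] in both environments ([vuloŋɛdo], [vuloŋɛd]), so there is no rule changing /d/ to [t] in isolation.
The alternation reflects intervocalic voicing: voiceless stops become voiced between vowels. /t/ is underlying.
The underlying form of 'salt' is therefore /miniʒɔt/.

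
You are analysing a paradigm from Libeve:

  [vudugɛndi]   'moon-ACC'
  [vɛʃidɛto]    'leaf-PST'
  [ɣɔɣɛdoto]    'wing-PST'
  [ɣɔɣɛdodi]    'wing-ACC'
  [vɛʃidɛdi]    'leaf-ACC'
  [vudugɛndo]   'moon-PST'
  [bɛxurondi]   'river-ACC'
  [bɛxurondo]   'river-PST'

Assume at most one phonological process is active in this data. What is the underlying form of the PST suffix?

The PST morpheme has two allomorphs, [-do] and [-to].
By contrast the ACC suffix keeps its initial [d] throughout — that segment must be underlying.
The PST suffix is therefore /-to/ underlyingly, with post-nasal voicing: voiceless stops become voiced after a nasal.

/-to/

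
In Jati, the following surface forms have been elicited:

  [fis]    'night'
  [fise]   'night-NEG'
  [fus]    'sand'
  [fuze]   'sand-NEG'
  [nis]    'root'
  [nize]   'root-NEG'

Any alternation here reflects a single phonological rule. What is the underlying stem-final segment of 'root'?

/z/

The stem for 'root' ends in [s] in [nis] but [z] in [nize].
But 'night' keeps [s] in both environments ([fis], [fise]), so there is no rule changing /s/ to [z] before the NEG suffix.
The alternation reflects word-final obstruent devoicing: voiced obstruents become voiceless word-finally. /z/ is underlying.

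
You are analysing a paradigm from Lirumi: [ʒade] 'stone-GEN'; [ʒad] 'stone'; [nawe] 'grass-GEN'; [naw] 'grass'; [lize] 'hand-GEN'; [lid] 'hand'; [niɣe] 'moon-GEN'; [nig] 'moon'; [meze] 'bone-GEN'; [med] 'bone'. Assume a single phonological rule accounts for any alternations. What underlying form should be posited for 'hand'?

In [lize] and [lid] the final segment of 'hand' alternates: [z] ~ [d].
Compare 'stone', with invariant [d] in [ʒade] and [ʒad]: an analysis with underlying /d/ and a rule producing [z] before the GEN suffix would wrongly predict alternation here too.
So /z/ is underlying, and a rule of word-final hardening — voiced fricatives become stops word-finally — gives [d].
The underlying form of 'hand' is therefore /liz/.

/liz/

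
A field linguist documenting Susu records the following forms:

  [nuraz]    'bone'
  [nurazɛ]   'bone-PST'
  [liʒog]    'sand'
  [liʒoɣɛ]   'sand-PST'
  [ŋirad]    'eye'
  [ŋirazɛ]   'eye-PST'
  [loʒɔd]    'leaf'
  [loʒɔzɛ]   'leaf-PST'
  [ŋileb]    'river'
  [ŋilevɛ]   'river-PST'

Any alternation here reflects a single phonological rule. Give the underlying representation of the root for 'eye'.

'eye' shows [d] ~ [z] at the end of the stem ([ŋirad] vs [ŋirazɛ]).
If /z/ were underlying and a rule turned it into [d] in isolation, 'bone' would also alternate; but it has [z] in both [nuraz] and [nurazɛ].
Therefore /d/ is basic and [z] is derived by intervocalic spirantization (voiced stops become fricatives between vowels).

/ŋirad/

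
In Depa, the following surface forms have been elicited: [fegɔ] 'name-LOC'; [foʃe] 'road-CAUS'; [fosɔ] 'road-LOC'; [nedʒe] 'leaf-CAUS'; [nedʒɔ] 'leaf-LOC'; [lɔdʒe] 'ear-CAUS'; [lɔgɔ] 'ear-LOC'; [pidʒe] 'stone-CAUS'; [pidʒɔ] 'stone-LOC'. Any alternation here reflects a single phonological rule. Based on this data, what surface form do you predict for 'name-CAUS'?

[fedʒe]

'ear' shows [dʒ] ~ [g] at the end of the stem ([lɔdʒe] vs [lɔgɔ]).
But 'leaf' keeps [dʒ] in both environments ([nedʒe], [nedʒɔ]), so there is no rule changing /dʒ/ to [g] before the LOC suffix.
Therefore /g/ is basic and [dʒ] is derived by palatalization before a front vowel (/g/ and /s/ become palato-alveolar [dʒ] and [ʃ] before a front vowel).
From [fegɔ] the stem 'name' is /feg/; before a front vowel this yields [fedʒe].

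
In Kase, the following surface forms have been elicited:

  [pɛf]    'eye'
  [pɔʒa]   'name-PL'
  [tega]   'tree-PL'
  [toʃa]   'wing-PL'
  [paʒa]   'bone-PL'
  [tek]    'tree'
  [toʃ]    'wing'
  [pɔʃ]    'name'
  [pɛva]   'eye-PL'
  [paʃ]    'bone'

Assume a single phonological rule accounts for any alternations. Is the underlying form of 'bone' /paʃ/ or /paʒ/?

The root 'bone' surfaces as [paʒa] and [paʃ], with a stem-final [ʒ] ~ [ʃ] alternation.
But 'wing' keeps [ʃ] in both environments ([toʃa], [toʃ]), so there is no rule changing /ʃ/ to [ʒ] before the PL suffix.
The underlying segment must be /ʒ/; voiced obstruents become voiceless word-finally, yielding [ʃ] there.

/paʒ/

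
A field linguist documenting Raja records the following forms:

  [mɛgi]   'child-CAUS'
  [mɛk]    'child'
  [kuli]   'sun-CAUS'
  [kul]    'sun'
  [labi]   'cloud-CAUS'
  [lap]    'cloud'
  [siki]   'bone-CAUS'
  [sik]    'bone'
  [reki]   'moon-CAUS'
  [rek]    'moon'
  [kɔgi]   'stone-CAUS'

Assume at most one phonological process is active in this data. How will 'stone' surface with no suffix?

'child' shows [g] ~ [k] at the end of the stem ([mɛgi] vs [mɛk]).
The stem 'bone' ([siki], [sik]) shows [k] unchanged in both environments, so [k] cannot be basic with [g] derived before the CAUS suffix.
Therefore /g/ is basic and [k] is derived by word-final obstruent devoicing (voiced obstruents become voiceless word-finally).
The one attested form of 'stone', [kɔgi], shows underlying /kɔg/. Applying the same rule word-finally gives [kɔk].

[kɔk]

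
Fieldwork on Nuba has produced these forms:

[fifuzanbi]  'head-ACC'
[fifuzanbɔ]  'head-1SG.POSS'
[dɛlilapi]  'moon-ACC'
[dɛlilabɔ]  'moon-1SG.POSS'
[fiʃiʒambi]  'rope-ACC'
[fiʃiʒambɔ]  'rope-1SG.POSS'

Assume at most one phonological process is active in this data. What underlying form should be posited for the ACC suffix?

The ACC suffix surfaces as [-bi] and [-pi], depending on the final segment of the stem.
By contrast the 1SG.POSS suffix keeps its initial [b] throughout — that segment must be underlying.
The ACC suffix is therefore /-pi/ underlyingly, with post-nasal voicing: voiceless stops become voiced after a nasal.

/-pi/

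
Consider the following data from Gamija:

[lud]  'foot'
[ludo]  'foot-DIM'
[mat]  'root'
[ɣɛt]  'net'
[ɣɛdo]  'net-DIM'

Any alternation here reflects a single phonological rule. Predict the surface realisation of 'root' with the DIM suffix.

The stem for 'net' ends in [t] in [ɣɛt] but [d] in [ɣɛdo].
The stem 'foot' ([lud], [ludo]) shows [d] unchanged in both environments, so [d] cannot be basic with [t] derived in isolation.
So /t/ is underlying, and a rule of intervocalic voicing — voiceless stops become voiced between vowels — gives [d].
From [mat] the stem 'root' is /mat/; between vowels this yields [mado].

[mado]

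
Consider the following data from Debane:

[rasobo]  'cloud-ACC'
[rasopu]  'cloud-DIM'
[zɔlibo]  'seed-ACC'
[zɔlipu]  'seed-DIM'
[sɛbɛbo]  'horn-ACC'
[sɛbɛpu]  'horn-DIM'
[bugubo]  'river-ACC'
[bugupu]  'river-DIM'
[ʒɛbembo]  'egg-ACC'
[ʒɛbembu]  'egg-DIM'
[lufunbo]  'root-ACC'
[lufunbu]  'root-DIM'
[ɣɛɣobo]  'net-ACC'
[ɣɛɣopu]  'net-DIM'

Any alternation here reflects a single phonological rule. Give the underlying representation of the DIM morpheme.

The DIM morpheme has two allomorphs, [-bu] and [-pu].
The ACC suffix, which begins with [b], is invariant after every stem; so [b] is not altered by any rule here.
The DIM suffix is therefore /-pu/ underlyingly, with post-nasal voicing: voiceless stops become voiced after a nasal.

/-pu/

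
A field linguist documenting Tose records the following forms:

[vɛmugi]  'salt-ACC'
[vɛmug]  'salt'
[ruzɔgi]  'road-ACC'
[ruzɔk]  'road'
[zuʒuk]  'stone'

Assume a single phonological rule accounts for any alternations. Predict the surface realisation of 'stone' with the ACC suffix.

[zuʒugi]

'road' shows [g] ~ [k] at the end of the stem ([ruzɔgi] vs [ruzɔk]).
If /g/ were underlying and a rule turned it into [k] in isolation, 'salt' would also alternate; but it has [g] in both [vɛmugi] and [vɛmug].
The alternation reflects intervocalic voicing: voiceless stops become voiced between vowels. /k/ is underlying.
From [zuʒuk] the stem 'stone' is /zuʒuk/; between vowels this yields [zuʒugi].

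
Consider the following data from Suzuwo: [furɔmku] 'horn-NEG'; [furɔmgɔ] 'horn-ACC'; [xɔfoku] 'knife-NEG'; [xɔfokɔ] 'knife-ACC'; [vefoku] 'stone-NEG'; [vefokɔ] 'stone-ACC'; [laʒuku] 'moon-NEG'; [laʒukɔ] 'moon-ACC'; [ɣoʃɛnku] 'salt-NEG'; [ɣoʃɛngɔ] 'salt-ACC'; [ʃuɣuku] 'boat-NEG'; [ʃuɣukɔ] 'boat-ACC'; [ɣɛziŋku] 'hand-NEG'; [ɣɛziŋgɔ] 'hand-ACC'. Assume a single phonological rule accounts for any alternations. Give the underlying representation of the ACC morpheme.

The ACC morpheme has two allomorphs, [-gɔ] and [-kɔ].
By contrast the NEG suffix keeps its initial [k] throughout — that segment must be underlying.
So the underlying form is /-gɔ/, and voiced stops become voiceless after a vowel.

/-gɔ/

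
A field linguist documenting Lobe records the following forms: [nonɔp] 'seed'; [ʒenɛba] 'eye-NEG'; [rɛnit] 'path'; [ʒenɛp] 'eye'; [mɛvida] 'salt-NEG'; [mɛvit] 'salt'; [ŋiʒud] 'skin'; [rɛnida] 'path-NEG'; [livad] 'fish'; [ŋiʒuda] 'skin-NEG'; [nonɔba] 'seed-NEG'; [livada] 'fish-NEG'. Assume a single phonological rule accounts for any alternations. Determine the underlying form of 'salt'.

The stem for 'salt' ends in [t] in [mɛvit] but [d] in [mɛvida].
But 'fish' keeps [d] in both environments ([livad], [livada]), so there is no rule changing /d/ to [t] in isolation.
So /t/ is underlying, and a rule of intervocalic voicing — voiceless stops become voiced between vowels — gives [d].

/mɛvit/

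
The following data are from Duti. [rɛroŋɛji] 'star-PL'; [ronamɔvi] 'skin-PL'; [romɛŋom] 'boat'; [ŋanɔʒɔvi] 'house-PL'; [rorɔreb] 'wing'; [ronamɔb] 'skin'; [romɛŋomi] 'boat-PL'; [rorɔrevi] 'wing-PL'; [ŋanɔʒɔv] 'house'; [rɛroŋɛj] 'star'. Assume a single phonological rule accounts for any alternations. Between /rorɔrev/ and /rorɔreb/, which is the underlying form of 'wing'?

'wing' shows [v] ~ [b] at the end of the stem ([rorɔrevi] vs [rorɔreb]).
If /v/ were underlying and a rule turned it into [b] in isolation, 'house' would also alternate; but it has [v] in both [ŋanɔʒɔvi] and [ŋanɔʒɔv].
The underlying segment must be /b/; voiced stops become fricatives between vowels, yielding [v] there.

/rorɔreb/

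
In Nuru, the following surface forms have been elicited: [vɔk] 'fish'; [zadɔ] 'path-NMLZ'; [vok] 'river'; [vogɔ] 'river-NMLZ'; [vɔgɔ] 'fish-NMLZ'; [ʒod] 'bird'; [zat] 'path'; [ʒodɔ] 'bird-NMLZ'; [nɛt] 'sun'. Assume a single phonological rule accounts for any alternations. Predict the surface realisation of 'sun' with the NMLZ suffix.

[nɛdɔ]

In [zadɔ] and [zat] the final segment of 'path' alternates: [d] ~ [t].
The stem 'bird' ([ʒodɔ], [ʒod]) shows [d] unchanged in both environments, so [d] cannot be basic with [t] derived in isolation.
So /t/ is underlying, and a rule of intervocalic voicing — voiceless stops become voiced between vowels — gives [d].
From [nɛt] the stem 'sun' is /nɛt/; between vowels this yields [nɛdɔ].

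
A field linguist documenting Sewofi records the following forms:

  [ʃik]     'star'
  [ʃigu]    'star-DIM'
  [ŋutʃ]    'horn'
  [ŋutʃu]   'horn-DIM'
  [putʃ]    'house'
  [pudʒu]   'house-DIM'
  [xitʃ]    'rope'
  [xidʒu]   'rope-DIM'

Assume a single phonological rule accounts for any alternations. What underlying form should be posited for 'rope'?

/xidʒ/

'rope' shows [tʃ] ~ [dʒ] at the end of the stem ([xitʃ] vs [xidʒu]).
If /tʃ/ were underlying and a rule turned it into [dʒ] before the DIM suffix, 'horn' would also alternate; but it has [tʃ] in both [ŋutʃ] and [ŋutʃu].
Therefore /dʒ/ is basic and [tʃ] is derived by word-final obstruent devoicing (voiced obstruents become voiceless word-finally).
The underlying form of 'rope' is therefore /xidʒ/.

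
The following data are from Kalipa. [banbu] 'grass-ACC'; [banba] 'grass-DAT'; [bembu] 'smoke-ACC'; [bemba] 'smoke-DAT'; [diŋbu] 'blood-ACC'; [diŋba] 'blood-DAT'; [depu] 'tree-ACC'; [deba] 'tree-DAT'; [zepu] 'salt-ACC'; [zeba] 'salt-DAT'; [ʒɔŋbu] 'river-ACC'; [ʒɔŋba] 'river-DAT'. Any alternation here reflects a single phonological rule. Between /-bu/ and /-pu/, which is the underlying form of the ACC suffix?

The ACC morpheme has two allomorphs, [-bu] and [-pu].
The DAT suffix, which begins with [b], is invariant after every stem; so [b] is not altered by any rule here.
So the underlying form is /-pu/, and voiceless stops become voiced after a nasal.

/-pu/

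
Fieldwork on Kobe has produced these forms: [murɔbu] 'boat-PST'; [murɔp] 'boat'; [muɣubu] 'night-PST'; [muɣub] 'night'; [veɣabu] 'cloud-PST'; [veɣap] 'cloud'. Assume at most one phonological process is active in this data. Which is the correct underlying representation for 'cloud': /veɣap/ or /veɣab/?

/veɣap/

The root 'cloud' surfaces as [veɣabu] and [veɣap], with a stem-final [b] ~ [p] alternation.
But 'night' keeps [b] in both environments ([muɣubu], [muɣub]), so there is no rule changing /b/ to [p] in isolation.
So /p/ is underlying, and a rule of intervocalic voicing — voiceless stops become voiced between vowels — gives [b].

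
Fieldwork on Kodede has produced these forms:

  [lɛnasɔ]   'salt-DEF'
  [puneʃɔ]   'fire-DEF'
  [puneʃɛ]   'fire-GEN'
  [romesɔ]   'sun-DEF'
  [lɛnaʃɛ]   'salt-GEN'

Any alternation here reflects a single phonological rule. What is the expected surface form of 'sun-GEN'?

[romeʃɛ]

'salt' shows [s] ~ [ʃ] at the end of the stem ([lɛnasɔ] vs [lɛnaʃɛ]).
If /ʃ/ were underlying and a rule turned it into [s] before the DEF suffix, 'fire' would also alternate; but it has [ʃ] in both [puneʃɔ] and [puneʃɛ].
The underlying segment must be /s/; /s/ becomes palato-alveolar [ʃ] before a front vowel, yielding [ʃ] there.
The one attested form of 'sun', [romesɔ], shows underlying /romes/. Applying the same rule before a front vowel gives [romeʃɛ].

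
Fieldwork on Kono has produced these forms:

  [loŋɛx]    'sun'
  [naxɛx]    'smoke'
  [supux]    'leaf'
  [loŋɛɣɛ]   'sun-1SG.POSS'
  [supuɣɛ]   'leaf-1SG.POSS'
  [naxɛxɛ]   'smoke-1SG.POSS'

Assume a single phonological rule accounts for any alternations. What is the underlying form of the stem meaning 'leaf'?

The root 'leaf' surfaces as [supux] and [supuɣɛ], with a stem-final [x] ~ [ɣ] alternation.
The stem 'smoke' ([naxɛx], [naxɛxɛ]) shows [x] unchanged in both environments, so [x] cannot be basic with [ɣ] derived before the 1SG.POSS suffix.
So /ɣ/ is underlying, and a rule of word-final obstruent devoicing — voiced obstruents become voiceless word-finally — gives [x].

/supuɣ/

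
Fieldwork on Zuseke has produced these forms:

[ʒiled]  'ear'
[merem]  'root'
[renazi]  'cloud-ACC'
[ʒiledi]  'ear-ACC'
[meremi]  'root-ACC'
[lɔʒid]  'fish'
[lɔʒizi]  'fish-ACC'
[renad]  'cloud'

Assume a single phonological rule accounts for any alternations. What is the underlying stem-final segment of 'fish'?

In [lɔʒizi] and [lɔʒid] the final segment of 'fish' alternates: [z] ~ [d].
The stem 'ear' ([ʒiledi], [ʒiled]) shows [d] unchanged in both environments, so [d] cannot be basic with [z] derived before the ACC suffix.
The underlying segment must be /z/; voiced fricatives become stops word-finally, yielding [d] there.

/z/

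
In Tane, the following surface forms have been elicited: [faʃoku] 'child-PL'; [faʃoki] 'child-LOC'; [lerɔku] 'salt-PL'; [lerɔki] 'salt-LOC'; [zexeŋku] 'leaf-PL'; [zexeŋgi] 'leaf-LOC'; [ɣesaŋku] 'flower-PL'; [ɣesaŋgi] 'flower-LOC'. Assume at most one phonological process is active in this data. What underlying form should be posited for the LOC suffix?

The LOC morpheme has two allomorphs, [-gi] and [-ki].
The PL suffix, which begins with [k], is invariant after every stem; so [k] is not altered by any rule here.
So the underlying form is /-gi/, and voiced stops become voiceless after a vowel.

/-gi/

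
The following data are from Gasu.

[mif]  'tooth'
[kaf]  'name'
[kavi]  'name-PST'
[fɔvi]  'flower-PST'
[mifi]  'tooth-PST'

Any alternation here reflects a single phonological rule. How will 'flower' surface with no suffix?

[fɔf]

The stem for 'name' ends in [v] in [kavi] but [f] in [kaf].
But 'tooth' keeps [f] in both environments ([mifi], [mif]), so there is no rule changing /f/ to [v] before the PST suffix.
So /v/ is underlying, and a rule of word-final obstruent devoicing — voiced obstruents become voiceless word-finally — gives [f].
From [fɔvi] the stem 'flower' is /fɔv/; word-finally this yields [fɔf].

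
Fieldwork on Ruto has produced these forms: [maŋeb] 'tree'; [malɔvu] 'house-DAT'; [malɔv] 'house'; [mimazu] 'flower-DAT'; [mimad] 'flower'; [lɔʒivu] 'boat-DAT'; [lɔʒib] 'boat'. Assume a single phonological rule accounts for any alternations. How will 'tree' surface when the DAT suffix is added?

[maŋevu]

The root 'boat' surfaces as [lɔʒivu] and [lɔʒib], with a stem-final [v] ~ [b] alternation.
The stem 'house' ([malɔvu], [malɔv]) shows [v] unchanged in both environments, so [v] cannot be basic with [b] derived in isolation.
Therefore /b/ is basic and [v] is derived by intervocalic spirantization (voiced stops become fricatives between vowels).
From [maŋeb] the stem 'tree' is /maŋeb/; between vowels this yields [maŋevu].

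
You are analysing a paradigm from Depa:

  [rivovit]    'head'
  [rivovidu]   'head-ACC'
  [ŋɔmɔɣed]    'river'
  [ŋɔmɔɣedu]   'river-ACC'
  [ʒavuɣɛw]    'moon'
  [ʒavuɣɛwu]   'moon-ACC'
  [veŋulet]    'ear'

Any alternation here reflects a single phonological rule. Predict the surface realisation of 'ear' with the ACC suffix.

[veŋuledu]

'head' shows [t] ~ [d] at the end of the stem ([rivovit] vs [rivovidu]).
Compare 'river', with invariant [d] in [ŋɔmɔɣed] and [ŋɔmɔɣedu]: an analysis with underlying /d/ and a rule producing [t] in isolation would wrongly predict alternation here too.
So /t/ is underlying, and a rule of intervocalic voicing — voiceless stops become voiced between vowels — gives [d].
The one attested form of 'ear', [veŋulet], shows underlying /veŋulet/. Applying the same rule between vowels gives [veŋuledu].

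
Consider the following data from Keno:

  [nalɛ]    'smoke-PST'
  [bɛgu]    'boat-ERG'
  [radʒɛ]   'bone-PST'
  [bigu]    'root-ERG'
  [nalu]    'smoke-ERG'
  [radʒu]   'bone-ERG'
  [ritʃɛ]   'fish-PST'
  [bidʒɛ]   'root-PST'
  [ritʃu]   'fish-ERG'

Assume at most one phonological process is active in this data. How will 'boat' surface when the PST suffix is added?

[bɛdʒɛ]

The stem for 'root' ends in [dʒ] in [bidʒɛ] but [g] in [bigu].
Compare 'bone', with invariant [dʒ] in [radʒɛ] and [radʒu]: an analysis with underlying /dʒ/ and a rule producing [g] before the ERG suffix would wrongly predict alternation here too.
The alternation reflects palatalization before a front vowel: /g/ becomes palato-alveolar [dʒ] before a front vowel. /g/ is underlying.
The one attested form of 'boat', [bɛgu], shows underlying /bɛg/. Applying the same rule before a front vowel gives [bɛdʒɛ].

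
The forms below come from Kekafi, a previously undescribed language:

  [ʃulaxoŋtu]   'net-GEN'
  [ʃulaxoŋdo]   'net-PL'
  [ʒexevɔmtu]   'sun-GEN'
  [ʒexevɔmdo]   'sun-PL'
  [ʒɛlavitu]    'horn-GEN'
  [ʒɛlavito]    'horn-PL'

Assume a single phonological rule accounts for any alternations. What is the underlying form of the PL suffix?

/-do/

The PL suffix surfaces as [-do] and [-to], depending on the final segment of the stem.
The GEN suffix, which begins with [t], is invariant after every stem; so [t] is not altered by any rule here.
The PL suffix is therefore /-do/ underlyingly, with post-vocalic devoicing: voiced stops become voiceless after a vowel.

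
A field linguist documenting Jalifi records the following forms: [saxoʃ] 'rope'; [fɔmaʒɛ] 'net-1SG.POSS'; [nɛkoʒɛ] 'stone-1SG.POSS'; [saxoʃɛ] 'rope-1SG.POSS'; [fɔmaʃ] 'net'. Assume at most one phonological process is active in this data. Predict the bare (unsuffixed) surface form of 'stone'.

[nɛkoʃ]

The stem for 'net' ends in [ʃ] in [fɔmaʃ] but [ʒ] in [fɔmaʒɛ].
The stem 'rope' ([saxoʃ], [saxoʃɛ]) shows [ʃ] unchanged in both environments, so [ʃ] cannot be basic with [ʒ] derived before the 1SG.POSS suffix.
The underlying segment must be /ʒ/; voiced obstruents become voiceless word-finally, yielding [ʃ] there.
From [nɛkoʒɛ] the stem 'stone' is /nɛkoʒ/; word-finally this yields [nɛkoʃ].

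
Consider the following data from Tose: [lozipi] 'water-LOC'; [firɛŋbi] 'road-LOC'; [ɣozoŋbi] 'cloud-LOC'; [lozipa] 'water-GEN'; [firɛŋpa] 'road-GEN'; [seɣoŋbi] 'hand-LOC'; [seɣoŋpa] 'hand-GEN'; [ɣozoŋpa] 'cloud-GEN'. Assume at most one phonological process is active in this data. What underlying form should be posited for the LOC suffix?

The LOC morpheme has two allomorphs, [-bi] and [-pi].
By contrast the GEN suffix keeps its initial [p] throughout — that segment must be underlying.
The LOC suffix is therefore /-bi/ underlyingly, with post-vocalic devoicing: voiced stops become voiceless after a vowel.

/-bi/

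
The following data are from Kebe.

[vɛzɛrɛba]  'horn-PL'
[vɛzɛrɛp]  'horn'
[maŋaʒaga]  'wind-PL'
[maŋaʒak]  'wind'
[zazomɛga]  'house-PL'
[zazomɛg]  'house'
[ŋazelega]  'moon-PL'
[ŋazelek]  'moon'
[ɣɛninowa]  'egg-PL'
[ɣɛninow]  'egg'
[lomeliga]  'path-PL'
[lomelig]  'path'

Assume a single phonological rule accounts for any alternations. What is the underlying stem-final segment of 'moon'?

/k/

In [ŋazelega] and [ŋazelek] the final segment of 'moon' alternates: [g] ~ [k].
Compare 'path', with invariant [g] in [lomeliga] and [lomelig]: an analysis with underlying /g/ and a rule producing [k] in isolation would wrongly predict alternation here too.
Therefore /k/ is basic and [g] is derived by intervocalic voicing (voiceless stops become voiced between vowels).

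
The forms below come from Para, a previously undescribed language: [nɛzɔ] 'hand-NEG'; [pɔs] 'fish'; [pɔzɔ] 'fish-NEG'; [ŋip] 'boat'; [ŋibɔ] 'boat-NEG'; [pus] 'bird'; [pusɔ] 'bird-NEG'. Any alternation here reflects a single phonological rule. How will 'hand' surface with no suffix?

[nɛs]

'fish' shows [s] ~ [z] at the end of the stem ([pɔs] vs [pɔzɔ]).
Compare 'bird', with invariant [s] in [pus] and [pusɔ]: an analysis with underlying /s/ and a rule producing [z] before the NEG suffix would wrongly predict alternation here too.
Therefore /z/ is basic and [s] is derived by word-final obstruent devoicing (voiced obstruents become voiceless word-finally).
From [nɛzɔ] the stem 'hand' is /nɛz/; word-finally this yields [nɛs].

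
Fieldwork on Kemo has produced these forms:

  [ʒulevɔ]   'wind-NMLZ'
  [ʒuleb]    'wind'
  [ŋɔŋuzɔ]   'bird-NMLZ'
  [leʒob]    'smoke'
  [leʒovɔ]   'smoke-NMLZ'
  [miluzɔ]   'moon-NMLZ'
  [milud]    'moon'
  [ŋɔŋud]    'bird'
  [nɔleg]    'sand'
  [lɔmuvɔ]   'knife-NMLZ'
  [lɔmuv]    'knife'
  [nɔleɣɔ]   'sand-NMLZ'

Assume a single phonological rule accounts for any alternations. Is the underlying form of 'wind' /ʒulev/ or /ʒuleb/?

The stem for 'wind' ends in [v] in [ʒulevɔ] but [b] in [ʒuleb].
But 'knife' keeps [v] in both environments ([lɔmuvɔ], [lɔmuv]), so there is no rule changing /v/ to [b] in isolation.
The alternation reflects intervocalic spirantization: voiced stops become fricatives between vowels. /b/ is underlying.

/ʒuleb/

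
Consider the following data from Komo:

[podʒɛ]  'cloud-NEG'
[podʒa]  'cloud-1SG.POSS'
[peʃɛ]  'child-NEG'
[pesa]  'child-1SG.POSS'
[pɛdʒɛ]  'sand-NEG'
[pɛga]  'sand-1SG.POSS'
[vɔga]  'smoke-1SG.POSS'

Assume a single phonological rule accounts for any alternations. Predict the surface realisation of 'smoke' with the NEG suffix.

[vɔdʒɛ]

In [pɛdʒɛ] and [pɛga] the final segment of 'sand' alternates: [dʒ] ~ [g].
But 'cloud' keeps [dʒ] in both environments ([podʒɛ], [podʒa]), so there is no rule changing /dʒ/ to [g] before the 1SG.POSS suffix.
So /g/ is underlying, and a rule of palatalization before a front vowel — /g/ and /s/ become palato-alveolar [dʒ] and [ʃ] before a front vowel — gives [dʒ].
From [vɔga] the stem 'smoke' is /vɔg/; before a front vowel this yields [vɔdʒɛ].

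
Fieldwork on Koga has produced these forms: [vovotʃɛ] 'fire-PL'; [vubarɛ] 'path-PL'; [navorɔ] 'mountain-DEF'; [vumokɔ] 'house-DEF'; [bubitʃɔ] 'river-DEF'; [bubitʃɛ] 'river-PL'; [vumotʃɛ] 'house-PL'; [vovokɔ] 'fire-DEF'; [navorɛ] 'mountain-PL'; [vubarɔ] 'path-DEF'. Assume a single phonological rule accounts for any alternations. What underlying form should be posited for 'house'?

'house' shows [k] ~ [tʃ] at the end of the stem ([vumokɔ] vs [vumotʃɛ]).
If /tʃ/ were underlying and a rule turned it into [k] before the DEF suffix, 'river' would also alternate; but it has [tʃ] in both [bubitʃɔ] and [bubitʃɛ].
The underlying segment must be /k/; /k/ becomes palato-alveolar [tʃ] before a front vowel, yielding [tʃ] there.

/vumok/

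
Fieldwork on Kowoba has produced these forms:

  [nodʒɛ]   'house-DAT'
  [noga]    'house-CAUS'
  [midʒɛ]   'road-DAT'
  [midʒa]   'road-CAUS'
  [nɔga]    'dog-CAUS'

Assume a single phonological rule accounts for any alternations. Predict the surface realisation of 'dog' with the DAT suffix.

[nɔdʒɛ]

The stem for 'house' ends in [dʒ] in [nodʒɛ] but [g] in [noga].
But 'road' keeps [dʒ] in both environments ([midʒɛ], [midʒa]), so there is no rule changing /dʒ/ to [g] before the CAUS suffix.
The alternation reflects palatalization before a front vowel: /g/ becomes palato-alveolar [dʒ] before a front vowel. /g/ is underlying.
From [nɔga] the stem 'dog' is /nɔg/; before a front vowel this yields [nɔdʒɛ].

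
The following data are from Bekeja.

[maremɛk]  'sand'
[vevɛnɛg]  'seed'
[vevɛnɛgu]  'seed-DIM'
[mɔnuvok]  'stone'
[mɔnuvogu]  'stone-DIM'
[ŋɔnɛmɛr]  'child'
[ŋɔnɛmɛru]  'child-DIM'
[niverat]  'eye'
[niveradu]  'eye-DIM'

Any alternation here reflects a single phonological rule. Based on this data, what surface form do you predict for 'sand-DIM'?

The stem for 'stone' ends in [k] in [mɔnuvok] but [g] in [mɔnuvogu].
If /g/ were underlying and a rule turned it into [k] in isolation, 'seed' would also alternate; but it has [g] in both [vevɛnɛg] and [vevɛnɛgu].
Therefore /k/ is basic and [g] is derived by intervocalic voicing (voiceless stops become voiced between vowels).
From [maremɛk] the stem 'sand' is /maremɛk/; between vowels this yields [maremɛgu].

[maremɛgu]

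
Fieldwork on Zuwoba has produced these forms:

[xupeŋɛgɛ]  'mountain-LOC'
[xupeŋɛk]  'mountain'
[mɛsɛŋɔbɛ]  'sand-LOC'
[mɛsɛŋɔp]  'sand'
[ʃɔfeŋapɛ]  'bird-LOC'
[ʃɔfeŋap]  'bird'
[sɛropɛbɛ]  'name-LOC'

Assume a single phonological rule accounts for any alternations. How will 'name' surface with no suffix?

[sɛropɛp]

'sand' shows [b] ~ [p] at the end of the stem ([mɛsɛŋɔbɛ] vs [mɛsɛŋɔp]).
But 'bird' keeps [p] in both environments ([ʃɔfeŋapɛ], [ʃɔfeŋap]), so there is no rule changing /p/ to [b] before the LOC suffix.
Therefore /b/ is basic and [p] is derived by word-final obstruent devoicing (voiced obstruents become voiceless word-finally).
From [sɛropɛbɛ] the stem 'name' is /sɛropɛb/; word-finally this yields [sɛropɛp].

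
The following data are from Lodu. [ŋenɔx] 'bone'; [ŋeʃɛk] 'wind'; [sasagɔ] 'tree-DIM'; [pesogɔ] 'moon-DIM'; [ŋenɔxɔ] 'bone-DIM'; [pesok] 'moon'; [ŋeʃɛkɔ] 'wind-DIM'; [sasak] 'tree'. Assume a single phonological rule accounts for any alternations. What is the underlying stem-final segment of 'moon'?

The stem for 'moon' ends in [g] in [pesogɔ] but [k] in [pesok].
If /k/ were underlying and a rule turned it into [g] before the DIM suffix, 'wind' would also alternate; but it has [k] in both [ŋeʃɛkɔ] and [ŋeʃɛk].
Therefore /g/ is basic and [k] is derived by word-final obstruent devoicing (voiced obstruents become voiceless word-finally).

/g/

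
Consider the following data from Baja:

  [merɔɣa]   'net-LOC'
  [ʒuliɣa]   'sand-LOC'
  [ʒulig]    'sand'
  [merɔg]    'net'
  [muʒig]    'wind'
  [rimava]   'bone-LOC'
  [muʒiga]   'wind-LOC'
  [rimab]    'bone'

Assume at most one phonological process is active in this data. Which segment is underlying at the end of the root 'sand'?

/ɣ/

The stem for 'sand' ends in [ɣ] in [ʒuliɣa] but [g] in [ʒulig].
Compare 'wind', with invariant [g] in [muʒiga] and [muʒig]: an analysis with underlying /g/ and a rule producing [ɣ] before the LOC suffix would wrongly predict alternation here too.
The underlying segment must be /ɣ/; voiced fricatives become stops word-finally, yielding [g] there.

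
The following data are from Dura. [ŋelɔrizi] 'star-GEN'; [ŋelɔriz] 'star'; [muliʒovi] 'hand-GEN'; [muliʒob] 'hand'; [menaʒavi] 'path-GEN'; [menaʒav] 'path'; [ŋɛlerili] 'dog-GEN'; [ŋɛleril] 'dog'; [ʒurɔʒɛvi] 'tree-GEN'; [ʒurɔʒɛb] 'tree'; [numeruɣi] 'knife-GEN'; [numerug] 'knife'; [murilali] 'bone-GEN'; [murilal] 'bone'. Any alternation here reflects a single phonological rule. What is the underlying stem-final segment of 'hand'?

/b/

The stem for 'hand' ends in [v] in [muliʒovi] but [b] in [muliʒob].
But 'path' keeps [v] in both environments ([menaʒavi], [menaʒav]), so there is no rule changing /v/ to [b] in isolation.
Therefore /b/ is basic and [v] is derived by intervocalic spirantization (voiced stops become fricatives between vowels).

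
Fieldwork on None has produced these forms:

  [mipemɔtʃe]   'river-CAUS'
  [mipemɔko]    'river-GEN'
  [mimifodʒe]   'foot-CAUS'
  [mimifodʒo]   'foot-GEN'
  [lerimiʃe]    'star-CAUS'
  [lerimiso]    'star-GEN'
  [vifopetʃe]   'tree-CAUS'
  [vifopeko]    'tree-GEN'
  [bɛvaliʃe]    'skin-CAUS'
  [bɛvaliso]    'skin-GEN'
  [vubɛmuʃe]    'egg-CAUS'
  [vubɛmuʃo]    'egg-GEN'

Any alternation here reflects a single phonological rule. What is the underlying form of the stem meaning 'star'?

'star' shows [ʃ] ~ [s] at the end of the stem ([lerimiʃe] vs [lerimiso]).
The stem 'egg' ([vubɛmuʃe], [vubɛmuʃo]) shows [ʃ] unchanged in both environments, so [ʃ] cannot be basic with [s] derived before the GEN suffix.
The underlying segment must be /s/; /k/ and /s/ become palato-alveolar [tʃ] and [ʃ] before a front vowel, yielding [ʃ] there.
Hence 'star' is /lerimis/ underlyingly.

/lerimis/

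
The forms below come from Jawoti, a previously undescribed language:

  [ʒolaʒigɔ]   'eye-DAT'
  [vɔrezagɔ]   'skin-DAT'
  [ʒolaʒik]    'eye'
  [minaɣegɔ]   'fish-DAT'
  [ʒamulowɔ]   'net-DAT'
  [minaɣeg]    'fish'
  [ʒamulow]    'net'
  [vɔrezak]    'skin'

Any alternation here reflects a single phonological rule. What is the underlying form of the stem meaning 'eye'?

'eye' shows [g] ~ [k] at the end of the stem ([ʒolaʒigɔ] vs [ʒolaʒik]).
Compare 'fish', with invariant [g] in [minaɣegɔ] and [minaɣeg]: an analysis with underlying /g/ and a rule producing [k] in isolation would wrongly predict alternation here too.
So /k/ is underlying, and a rule of intervocalic voicing — voiceless stops become voiced between vowels — gives [g].

/ʒolaʒik/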